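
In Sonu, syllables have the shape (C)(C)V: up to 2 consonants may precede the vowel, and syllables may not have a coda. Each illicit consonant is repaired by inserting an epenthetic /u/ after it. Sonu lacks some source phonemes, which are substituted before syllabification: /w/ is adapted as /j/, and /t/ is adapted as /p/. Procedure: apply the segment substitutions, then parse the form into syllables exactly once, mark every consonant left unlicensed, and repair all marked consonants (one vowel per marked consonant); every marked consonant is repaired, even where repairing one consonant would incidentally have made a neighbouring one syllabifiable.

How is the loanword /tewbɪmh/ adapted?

Substitution: /t/ → /p/, /w/ → /j/, giving /pejbɪmh/.
Syllabifying with onset maximization leaves /m/, /h/ stranded (no codas are permitted; onsets may contain at most 2 consonants).
Epenthesis after each stranded consonant: /m/ → /mu/, /h/ → /hu/.

pejbɪmuhu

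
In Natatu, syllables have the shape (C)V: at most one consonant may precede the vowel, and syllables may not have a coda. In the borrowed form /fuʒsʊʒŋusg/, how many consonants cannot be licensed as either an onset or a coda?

Under (C)V, the unsyllabifiable consonants are /ʒ/, /ʒ/, /s/, /g/ (no codas are permitted; onsets are limited to one consonant).

4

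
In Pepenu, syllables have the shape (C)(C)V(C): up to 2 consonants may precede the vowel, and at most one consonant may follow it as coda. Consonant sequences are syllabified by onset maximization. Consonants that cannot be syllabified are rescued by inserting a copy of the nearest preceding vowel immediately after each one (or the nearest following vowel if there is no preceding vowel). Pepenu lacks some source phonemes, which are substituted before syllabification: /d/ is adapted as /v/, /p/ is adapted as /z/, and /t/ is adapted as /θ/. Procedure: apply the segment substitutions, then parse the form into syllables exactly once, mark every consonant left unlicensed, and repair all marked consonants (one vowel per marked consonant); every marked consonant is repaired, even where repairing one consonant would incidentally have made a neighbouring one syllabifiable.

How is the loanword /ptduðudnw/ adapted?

zuθvuðuvnuwu

Substitution: /p/ → /z/, /t/ → /θ/, /d/ → /v/, giving /zθvuðuvnw/.
Under (C)(C)V(C), the unsyllabifiable consonants are /z/, /n/, /w/ (at most one coda consonant is licensed; onsets may contain at most 2 consonants).
Each unlicensed consonant becomes the onset of a new syllable: /z/ → /zu/, /n/ → /nu/, /w/ → /wu/.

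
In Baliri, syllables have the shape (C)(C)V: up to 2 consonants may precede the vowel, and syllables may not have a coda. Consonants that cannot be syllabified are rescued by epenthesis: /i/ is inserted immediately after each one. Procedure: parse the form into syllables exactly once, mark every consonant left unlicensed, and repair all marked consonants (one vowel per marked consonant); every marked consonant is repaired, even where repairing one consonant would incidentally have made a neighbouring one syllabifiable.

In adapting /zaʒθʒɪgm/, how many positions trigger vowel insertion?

3

The unsyllabifiable consonants are /ʒ/, /g/, /m/; each receives one epenthetic vowel.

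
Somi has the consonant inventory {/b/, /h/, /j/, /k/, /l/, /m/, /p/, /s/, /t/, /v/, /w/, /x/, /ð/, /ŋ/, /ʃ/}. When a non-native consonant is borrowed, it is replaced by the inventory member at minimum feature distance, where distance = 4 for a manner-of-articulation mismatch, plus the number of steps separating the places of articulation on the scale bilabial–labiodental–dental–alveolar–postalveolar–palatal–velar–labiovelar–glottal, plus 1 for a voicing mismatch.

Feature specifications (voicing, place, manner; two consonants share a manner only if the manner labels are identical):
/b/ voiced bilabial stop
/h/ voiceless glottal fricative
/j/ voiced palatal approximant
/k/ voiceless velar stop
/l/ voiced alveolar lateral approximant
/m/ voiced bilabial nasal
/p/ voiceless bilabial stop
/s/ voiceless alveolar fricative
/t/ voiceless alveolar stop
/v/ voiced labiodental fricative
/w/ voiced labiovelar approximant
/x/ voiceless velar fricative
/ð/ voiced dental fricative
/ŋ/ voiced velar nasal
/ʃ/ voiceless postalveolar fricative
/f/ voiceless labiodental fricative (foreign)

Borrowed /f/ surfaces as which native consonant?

/v/ is closest: same manner (fricative), place distance 0 (labiodental→labiodental), voicing differs (+1); total 1. Next closest is /s/ at distance 2.

v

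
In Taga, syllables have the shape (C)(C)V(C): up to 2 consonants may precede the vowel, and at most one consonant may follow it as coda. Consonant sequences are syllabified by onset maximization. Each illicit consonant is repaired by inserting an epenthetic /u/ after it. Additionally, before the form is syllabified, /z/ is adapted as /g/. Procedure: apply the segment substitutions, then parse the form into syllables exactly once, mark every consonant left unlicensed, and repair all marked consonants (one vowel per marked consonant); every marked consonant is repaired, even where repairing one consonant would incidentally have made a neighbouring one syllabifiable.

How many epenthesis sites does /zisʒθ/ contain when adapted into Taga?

2

After substitution the input is /gisʒθ/.
The unsyllabifiable consonants are /ʒ/, /θ/; each receives one epenthetic vowel.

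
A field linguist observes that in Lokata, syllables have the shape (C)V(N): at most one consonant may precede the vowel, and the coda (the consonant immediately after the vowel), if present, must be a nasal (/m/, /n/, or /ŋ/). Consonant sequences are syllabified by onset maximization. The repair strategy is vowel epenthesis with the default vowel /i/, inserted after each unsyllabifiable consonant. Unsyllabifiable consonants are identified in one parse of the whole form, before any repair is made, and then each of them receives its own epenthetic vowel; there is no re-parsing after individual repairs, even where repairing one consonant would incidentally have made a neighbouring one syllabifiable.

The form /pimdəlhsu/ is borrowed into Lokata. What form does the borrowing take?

pimdəlihisu

Syllabifying with onset maximization leaves /l/, /h/ stranded (only a nasal (/m/, /n/, or /ŋ/) is licensed in coda position; onsets are limited to one consonant).
Each unlicensed consonant becomes the onset of a new syllable: /l/ → /li/, /h/ → /hi/.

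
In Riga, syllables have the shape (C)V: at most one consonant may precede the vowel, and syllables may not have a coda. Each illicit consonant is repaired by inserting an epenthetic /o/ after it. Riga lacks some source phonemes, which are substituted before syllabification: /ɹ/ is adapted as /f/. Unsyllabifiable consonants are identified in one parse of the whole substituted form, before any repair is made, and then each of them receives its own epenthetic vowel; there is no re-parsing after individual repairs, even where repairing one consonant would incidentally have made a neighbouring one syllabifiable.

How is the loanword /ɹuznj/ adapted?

fuzonojo

Substitution: /ɹ/ → /f/, giving /fuznj/.
The consonants /z/, /n/, /j/ cannot be parsed into a legal (C)V syllable (no codas are permitted; onsets are limited to one consonant).
Each unlicensed consonant becomes the onset of a new syllable: /z/ → /zo/, /n/ → /no/, /j/ → /jo/.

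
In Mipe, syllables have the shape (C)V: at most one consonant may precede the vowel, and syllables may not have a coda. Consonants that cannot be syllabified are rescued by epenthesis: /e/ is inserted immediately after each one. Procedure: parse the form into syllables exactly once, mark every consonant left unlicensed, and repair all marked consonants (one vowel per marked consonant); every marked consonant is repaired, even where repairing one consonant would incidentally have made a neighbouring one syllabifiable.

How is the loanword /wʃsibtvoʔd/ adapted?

weʃesibetevoʔede

Under (C)V, the unsyllabifiable consonants are /w/, /ʃ/, /b/, /t/, /ʔ/, /d/ (no codas are permitted; onsets are limited to one consonant).
Inserting the epenthetic vowel yields /w/ → /we/, /ʃ/ → /ʃe/, /b/ → /be/, /t/ → /te/, /ʔ/ → /ʔe/, /d/ → /de/.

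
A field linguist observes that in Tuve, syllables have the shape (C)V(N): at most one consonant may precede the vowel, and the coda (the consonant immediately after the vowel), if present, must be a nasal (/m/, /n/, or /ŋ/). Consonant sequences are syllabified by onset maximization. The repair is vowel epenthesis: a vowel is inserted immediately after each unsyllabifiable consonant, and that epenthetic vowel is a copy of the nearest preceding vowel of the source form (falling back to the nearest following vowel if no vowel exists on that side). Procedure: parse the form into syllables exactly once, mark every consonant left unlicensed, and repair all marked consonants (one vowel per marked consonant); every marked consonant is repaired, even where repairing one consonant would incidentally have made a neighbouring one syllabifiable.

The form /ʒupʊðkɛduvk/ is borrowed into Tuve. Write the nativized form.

ʒupʊðʊkɛduvuku

Under (C)V(N), the unsyllabifiable consonants are /ð/, /v/, /k/ (only a nasal (/m/, /n/, or /ŋ/) is licensed in coda position; onsets are limited to one consonant).
Epenthesis after each stranded consonant: /ð/ → /ðʊ/, /v/ → /vu/, /k/ → /ku/.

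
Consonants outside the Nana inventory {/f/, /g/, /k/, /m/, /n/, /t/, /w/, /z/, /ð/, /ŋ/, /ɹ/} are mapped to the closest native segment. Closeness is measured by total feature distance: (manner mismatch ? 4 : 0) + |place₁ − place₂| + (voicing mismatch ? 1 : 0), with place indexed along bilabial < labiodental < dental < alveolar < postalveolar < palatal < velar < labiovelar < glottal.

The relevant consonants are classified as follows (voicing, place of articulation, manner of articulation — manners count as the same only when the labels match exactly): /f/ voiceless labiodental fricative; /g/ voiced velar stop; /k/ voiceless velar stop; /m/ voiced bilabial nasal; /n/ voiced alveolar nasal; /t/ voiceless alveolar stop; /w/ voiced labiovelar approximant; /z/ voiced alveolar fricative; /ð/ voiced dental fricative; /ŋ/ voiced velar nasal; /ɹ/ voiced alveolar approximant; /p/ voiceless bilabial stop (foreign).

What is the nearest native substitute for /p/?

/t/ is closest: same manner (stop), place distance 3 (bilabial→alveolar), same voicing; total 3. Next closest is /f/ at distance 5.

t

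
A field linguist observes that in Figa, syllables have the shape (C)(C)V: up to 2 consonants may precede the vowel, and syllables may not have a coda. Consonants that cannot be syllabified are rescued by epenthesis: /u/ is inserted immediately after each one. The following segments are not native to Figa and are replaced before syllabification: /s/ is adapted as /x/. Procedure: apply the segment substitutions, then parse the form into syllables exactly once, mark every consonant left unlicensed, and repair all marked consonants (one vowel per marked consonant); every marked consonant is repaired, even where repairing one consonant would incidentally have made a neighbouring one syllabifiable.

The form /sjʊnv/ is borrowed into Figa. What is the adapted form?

Substitution: /s/ → /x/, giving /xjʊnv/.
Under (C)(C)V, the unsyllabifiable consonants are /n/, /v/ (no codas are permitted; onsets may contain at most 2 consonants).
Inserting the epenthetic vowel yields /n/ → /nu/, /v/ → /vu/.

xjʊnuvu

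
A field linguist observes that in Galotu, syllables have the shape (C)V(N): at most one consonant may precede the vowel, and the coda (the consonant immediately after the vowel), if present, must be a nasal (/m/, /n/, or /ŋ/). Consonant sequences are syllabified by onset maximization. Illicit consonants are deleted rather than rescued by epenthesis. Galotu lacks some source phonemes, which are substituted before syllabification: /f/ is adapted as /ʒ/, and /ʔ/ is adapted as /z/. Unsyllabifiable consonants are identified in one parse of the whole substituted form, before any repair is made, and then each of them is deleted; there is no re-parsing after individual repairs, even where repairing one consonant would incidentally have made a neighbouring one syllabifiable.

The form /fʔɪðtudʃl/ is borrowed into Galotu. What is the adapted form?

Substitution: /f/ → /ʒ/, /ʔ/ → /z/, giving /ʒzɪðtudʃl/.
Under (C)V(N), the unsyllabifiable consonants are /ʒ/, /ð/, /d/, /ʃ/, /l/ (only a nasal (/m/, /n/, or /ŋ/) is licensed in coda position; onsets are limited to one consonant).
Each unlicensed consonant is deleted: /ʒ/, /ð/, /d/, /ʃ/, /l/.

zɪtu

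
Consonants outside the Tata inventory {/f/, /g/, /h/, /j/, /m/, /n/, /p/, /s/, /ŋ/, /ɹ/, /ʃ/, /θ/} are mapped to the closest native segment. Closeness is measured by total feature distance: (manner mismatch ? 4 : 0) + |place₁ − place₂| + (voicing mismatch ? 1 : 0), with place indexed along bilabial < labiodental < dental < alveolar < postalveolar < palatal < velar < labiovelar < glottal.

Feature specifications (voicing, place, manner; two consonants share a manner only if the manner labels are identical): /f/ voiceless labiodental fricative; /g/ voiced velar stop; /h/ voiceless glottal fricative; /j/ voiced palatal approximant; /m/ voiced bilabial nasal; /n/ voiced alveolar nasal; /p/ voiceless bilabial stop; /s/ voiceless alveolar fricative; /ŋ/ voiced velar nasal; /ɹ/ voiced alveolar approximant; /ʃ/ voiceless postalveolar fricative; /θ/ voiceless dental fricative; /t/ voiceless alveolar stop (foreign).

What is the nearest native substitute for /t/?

p

/p/ is closest: same manner (stop), place distance 3 (alveolar→bilabial), same voicing; total 3. Next closest is /g/ at distance 4.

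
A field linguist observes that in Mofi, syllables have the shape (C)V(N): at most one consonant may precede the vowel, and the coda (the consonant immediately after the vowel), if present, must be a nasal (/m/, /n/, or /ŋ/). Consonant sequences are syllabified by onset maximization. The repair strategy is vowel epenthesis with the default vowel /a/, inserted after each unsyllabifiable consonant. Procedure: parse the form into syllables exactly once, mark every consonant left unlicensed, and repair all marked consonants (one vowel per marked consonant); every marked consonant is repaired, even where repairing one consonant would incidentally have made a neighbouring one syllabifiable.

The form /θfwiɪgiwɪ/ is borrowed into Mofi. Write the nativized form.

θafawiɪgiwɪ

The consonants /θ/, /f/ cannot be parsed into a legal (C)V(N) syllable (only a nasal (/m/, /n/, or /ŋ/) is licensed in coda position; onsets are limited to one consonant).
Each unlicensed consonant becomes the onset of a new syllable: /θ/ → /θa/, /f/ → /fa/.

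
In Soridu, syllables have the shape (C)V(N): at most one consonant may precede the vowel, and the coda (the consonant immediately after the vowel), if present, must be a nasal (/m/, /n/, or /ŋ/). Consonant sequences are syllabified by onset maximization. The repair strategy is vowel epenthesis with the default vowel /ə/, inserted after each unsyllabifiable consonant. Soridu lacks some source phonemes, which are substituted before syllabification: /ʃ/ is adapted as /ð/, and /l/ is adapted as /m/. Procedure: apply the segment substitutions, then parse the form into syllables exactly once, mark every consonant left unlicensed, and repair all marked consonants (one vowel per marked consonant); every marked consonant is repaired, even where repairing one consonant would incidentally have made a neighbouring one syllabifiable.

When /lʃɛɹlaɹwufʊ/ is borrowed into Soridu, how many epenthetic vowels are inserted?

3

After substitution the input is /mðɛɹmaɹwufʊ/.
The unsyllabifiable consonants are /m/, /ɹ/, /ɹ/; each receives one epenthetic vowel.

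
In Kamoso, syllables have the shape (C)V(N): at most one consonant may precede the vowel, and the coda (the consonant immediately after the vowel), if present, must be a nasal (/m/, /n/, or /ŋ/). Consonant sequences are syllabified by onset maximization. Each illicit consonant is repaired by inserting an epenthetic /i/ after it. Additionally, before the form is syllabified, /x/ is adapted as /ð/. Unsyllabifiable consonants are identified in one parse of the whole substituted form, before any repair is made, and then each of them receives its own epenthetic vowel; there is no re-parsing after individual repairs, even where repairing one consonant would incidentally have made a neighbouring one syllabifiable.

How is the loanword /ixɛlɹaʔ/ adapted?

Substitution: /x/ → /ð/, giving /iðɛlɹaʔ/.
Under (C)V(N), the unsyllabifiable consonants are /l/, /ʔ/ (only a nasal (/m/, /n/, or /ŋ/) is licensed in coda position; onsets are limited to one consonant).
Inserting the epenthetic vowel yields /l/ → /li/, /ʔ/ → /ʔi/.

iðɛliɹaʔi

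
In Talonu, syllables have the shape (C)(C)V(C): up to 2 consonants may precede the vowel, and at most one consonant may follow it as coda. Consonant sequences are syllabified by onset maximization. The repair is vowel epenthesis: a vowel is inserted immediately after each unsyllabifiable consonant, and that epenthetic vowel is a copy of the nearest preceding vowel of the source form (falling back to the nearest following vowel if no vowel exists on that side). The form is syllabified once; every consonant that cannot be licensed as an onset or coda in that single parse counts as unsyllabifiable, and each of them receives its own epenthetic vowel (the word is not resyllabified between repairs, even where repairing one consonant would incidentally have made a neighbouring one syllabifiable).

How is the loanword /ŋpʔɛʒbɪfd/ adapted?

The consonants /ŋ/, /d/ cannot be parsed into a legal (C)(C)V(C) syllable (at most one coda consonant is licensed; onsets may contain at most 2 consonants).
Each unlicensed consonant becomes the onset of a new syllable: /ŋ/ → /ŋɛ/, /d/ → /dɪ/.

ŋɛpʔɛʒbɪfdɪ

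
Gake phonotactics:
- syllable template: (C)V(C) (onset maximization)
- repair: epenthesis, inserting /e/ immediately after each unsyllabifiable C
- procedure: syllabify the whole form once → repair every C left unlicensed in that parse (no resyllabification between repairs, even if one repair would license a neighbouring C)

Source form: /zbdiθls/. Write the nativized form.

zebediθlese

Syllabifying with onset maximization leaves /z/, /b/, /l/, /s/ stranded (at most one coda consonant is licensed; onsets are limited to one consonant).
Inserting the epenthetic vowel yields /z/ → /ze/, /b/ → /be/, /l/ → /le/, /s/ → /se/.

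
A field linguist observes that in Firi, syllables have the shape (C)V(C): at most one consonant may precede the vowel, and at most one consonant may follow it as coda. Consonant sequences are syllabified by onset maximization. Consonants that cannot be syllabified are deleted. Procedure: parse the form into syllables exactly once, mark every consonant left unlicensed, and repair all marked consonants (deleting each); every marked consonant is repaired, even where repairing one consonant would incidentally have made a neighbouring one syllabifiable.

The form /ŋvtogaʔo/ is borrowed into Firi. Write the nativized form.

Syllabifying with onset maximization leaves /ŋ/, /v/ stranded (at most one coda consonant is licensed; onsets are limited to one consonant).
Each unlicensed consonant is deleted: /ŋ/, /v/.

togaʔo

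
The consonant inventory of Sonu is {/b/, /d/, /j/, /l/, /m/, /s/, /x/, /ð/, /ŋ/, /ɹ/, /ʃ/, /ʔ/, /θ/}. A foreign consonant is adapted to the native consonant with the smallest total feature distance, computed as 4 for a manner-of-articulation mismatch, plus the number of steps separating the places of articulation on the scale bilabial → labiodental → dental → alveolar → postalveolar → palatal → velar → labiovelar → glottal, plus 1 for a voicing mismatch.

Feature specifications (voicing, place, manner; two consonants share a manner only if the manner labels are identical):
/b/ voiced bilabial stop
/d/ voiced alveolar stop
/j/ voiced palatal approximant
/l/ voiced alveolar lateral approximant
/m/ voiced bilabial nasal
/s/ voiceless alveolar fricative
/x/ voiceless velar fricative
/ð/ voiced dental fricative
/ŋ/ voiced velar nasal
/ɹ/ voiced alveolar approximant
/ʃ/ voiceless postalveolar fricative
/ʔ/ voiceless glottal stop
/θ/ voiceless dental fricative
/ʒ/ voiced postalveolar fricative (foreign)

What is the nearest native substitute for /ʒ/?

/ʃ/ is closest: same manner (fricative), place distance 0 (postalveolar→postalveolar), voicing differs (+1); total 1. Next closest is /s/ at distance 2.

ʃ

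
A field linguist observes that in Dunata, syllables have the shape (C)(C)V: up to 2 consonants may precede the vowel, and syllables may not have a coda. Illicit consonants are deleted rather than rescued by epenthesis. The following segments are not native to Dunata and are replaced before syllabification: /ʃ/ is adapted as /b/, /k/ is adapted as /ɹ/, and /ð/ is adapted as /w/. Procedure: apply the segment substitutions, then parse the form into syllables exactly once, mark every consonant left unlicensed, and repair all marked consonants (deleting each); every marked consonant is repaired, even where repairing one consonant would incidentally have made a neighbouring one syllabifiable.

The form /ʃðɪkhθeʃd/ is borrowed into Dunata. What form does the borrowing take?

Substitution: /ʃ/ → /b/, /ð/ → /w/, /k/ → /ɹ/, giving /bwɪɹhθebd/.
Syllabifying with onset maximization leaves /ɹ/, /b/, /d/ stranded (no codas are permitted; onsets may contain at most 2 consonants).
Each unlicensed consonant is deleted: /ɹ/, /b/, /d/.

bwɪhθe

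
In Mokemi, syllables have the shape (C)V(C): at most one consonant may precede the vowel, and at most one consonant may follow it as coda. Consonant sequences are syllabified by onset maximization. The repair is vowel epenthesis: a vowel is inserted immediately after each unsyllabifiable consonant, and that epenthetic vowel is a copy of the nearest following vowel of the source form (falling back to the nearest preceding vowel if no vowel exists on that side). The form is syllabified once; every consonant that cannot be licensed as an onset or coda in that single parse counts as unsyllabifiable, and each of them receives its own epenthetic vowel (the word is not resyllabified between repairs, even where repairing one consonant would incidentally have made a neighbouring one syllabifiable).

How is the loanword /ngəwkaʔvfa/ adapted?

nəgəwkaʔvafa

Under (C)V(C), the unsyllabifiable consonants are /n/, /v/ (at most one coda consonant is licensed; onsets are limited to one consonant).
Inserting the epenthetic vowel yields /n/ → /nə/, /v/ → /va/.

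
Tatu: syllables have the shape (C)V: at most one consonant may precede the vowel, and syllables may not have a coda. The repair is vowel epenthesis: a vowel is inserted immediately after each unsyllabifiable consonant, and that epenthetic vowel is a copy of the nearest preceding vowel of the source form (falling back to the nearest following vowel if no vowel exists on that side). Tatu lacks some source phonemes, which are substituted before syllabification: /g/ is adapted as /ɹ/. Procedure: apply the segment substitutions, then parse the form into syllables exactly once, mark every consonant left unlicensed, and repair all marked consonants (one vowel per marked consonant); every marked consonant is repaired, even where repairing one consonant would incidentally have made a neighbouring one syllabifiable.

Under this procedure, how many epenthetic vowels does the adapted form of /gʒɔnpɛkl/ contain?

After substitution the input is /ɹʒɔnpɛkl/.
The unsyllabifiable consonants are /ɹ/, /n/, /k/, /l/; each receives one epenthetic vowel.

4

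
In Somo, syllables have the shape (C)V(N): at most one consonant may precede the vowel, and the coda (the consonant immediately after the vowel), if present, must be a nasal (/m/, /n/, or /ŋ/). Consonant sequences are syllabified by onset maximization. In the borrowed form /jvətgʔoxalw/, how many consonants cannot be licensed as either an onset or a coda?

5

Syllabifying with onset maximization leaves /j/, /t/, /g/, /l/, /w/ stranded (only a nasal (/m/, /n/, or /ŋ/) is licensed in coda position; onsets are limited to one consonant).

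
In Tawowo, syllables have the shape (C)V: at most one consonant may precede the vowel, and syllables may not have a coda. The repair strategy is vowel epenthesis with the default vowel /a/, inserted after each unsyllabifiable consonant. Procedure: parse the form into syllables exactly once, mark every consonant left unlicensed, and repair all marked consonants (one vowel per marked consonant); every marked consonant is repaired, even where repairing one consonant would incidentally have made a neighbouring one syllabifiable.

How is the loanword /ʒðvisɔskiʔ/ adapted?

The consonants /ʒ/, /ð/, /s/, /ʔ/ cannot be parsed into a legal (C)V syllable (no codas are permitted; onsets are limited to one consonant).
Inserting the epenthetic vowel yields /ʒ/ → /ʒa/, /ð/ → /ða/, /s/ → /sa/, /ʔ/ → /ʔa/.

ʒaðavisɔsakiʔa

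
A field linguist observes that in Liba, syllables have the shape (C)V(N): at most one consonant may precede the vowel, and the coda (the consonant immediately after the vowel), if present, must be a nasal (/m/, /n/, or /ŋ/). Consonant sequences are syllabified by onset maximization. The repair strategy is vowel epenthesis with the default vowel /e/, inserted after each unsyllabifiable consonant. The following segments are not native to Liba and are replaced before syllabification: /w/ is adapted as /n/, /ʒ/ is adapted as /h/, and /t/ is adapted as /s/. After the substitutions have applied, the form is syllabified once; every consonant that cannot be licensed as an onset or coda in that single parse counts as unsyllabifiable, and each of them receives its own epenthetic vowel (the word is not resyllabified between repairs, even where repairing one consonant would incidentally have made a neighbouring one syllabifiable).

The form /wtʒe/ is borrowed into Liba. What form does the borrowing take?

Substitution: /w/ → /n/, /t/ → /s/, /ʒ/ → /h/, giving /nshe/.
Syllabifying with onset maximization leaves /n/, /s/ stranded (only a nasal (/m/, /n/, or /ŋ/) is licensed in coda position; onsets are limited to one consonant).
Each unlicensed consonant becomes the onset of a new syllable: /n/ → /ne/, /s/ → /se/.

nesehe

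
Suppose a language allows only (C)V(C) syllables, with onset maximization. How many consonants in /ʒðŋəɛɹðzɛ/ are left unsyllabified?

The consonants /ʒ/, /ð/, /ð/ cannot be parsed into a legal (C)V(C) syllable (at most one coda consonant is licensed; onsets are limited to one consonant).

3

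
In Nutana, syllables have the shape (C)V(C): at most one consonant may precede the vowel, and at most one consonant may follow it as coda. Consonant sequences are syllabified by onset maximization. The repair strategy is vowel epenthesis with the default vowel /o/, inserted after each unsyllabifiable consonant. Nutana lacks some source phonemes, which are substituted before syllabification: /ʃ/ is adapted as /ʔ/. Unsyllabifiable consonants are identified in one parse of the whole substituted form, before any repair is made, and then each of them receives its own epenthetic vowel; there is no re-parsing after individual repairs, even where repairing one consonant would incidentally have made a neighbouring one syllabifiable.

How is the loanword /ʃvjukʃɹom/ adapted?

ʔovojukʔoɹom

Substitution: /ʃ/ → /ʔ/, giving /ʔvjukʔɹom/.
Under (C)V(C), the unsyllabifiable consonants are /ʔ/, /v/, /ʔ/ (at most one coda consonant is licensed; onsets are limited to one consonant).
Inserting the epenthetic vowel yields /ʔ/ → /ʔo/, /v/ → /vo/, /ʔ/ → /ʔo/.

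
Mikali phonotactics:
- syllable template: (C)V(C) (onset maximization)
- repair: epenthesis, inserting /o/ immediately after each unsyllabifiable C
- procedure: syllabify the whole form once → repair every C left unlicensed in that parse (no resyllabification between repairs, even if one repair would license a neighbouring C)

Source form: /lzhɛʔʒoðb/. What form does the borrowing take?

Under (C)V(C), the unsyllabifiable consonants are /l/, /z/, /b/ (at most one coda consonant is licensed; onsets are limited to one consonant).
Epenthesis after each stranded consonant: /l/ → /lo/, /z/ → /zo/, /b/ → /bo/.

lozohɛʔʒoðbo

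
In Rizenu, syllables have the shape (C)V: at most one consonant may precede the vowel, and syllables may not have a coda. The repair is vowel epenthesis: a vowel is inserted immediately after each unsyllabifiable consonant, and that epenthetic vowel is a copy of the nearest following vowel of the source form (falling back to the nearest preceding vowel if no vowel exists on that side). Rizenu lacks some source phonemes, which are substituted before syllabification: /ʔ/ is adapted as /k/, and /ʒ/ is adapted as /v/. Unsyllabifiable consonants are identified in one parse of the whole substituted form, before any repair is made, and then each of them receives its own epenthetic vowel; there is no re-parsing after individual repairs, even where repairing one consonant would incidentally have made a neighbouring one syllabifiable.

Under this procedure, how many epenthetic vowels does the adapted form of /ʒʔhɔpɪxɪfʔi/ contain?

After substitution the input is /vkhɔpɪxɪfki/.
The unsyllabifiable consonants are /v/, /k/, /f/; each receives one epenthetic vowel.

3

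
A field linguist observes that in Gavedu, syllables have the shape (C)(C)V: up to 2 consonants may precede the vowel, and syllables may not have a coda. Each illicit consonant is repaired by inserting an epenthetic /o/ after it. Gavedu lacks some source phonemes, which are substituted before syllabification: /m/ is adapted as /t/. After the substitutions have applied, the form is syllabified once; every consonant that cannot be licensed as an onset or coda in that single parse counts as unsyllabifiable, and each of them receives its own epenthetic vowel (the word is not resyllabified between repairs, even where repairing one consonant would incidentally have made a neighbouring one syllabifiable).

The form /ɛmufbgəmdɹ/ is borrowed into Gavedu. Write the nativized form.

Substitution: /m/ → /t/, giving /ɛtufbgətdɹ/.
The consonants /f/, /t/, /d/, /ɹ/ cannot be parsed into a legal (C)(C)V syllable (no codas are permitted; onsets may contain at most 2 consonants).
Epenthesis after each stranded consonant: /f/ → /fo/, /t/ → /to/, /d/ → /do/, /ɹ/ → /ɹo/.

ɛtufobgətodoɹo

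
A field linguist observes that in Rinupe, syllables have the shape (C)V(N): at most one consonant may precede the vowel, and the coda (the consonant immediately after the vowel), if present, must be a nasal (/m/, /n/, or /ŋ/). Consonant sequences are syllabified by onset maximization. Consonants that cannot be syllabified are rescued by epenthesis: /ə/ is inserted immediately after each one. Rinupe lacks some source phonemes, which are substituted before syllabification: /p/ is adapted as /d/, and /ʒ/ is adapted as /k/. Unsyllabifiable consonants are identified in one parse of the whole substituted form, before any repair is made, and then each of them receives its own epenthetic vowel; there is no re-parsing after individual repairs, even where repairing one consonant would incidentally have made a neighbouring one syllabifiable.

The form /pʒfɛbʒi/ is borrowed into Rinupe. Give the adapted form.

Substitution: /p/ → /d/, /ʒ/ → /k/, giving /dkfɛbki/.
Under (C)V(N), the unsyllabifiable consonants are /d/, /k/, /b/ (only a nasal (/m/, /n/, or /ŋ/) is licensed in coda position; onsets are limited to one consonant).
Inserting the epenthetic vowel yields /d/ → /də/, /k/ → /kə/, /b/ → /bə/.

dəkəfɛbəki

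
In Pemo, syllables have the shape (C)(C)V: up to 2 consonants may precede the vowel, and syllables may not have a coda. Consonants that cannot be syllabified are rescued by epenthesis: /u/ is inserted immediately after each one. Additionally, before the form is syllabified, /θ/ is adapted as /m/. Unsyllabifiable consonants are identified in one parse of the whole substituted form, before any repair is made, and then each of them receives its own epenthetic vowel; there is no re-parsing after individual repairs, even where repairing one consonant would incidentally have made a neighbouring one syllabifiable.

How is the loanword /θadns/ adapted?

madunusu

Substitution: /θ/ → /m/, giving /madns/.
Syllabifying with onset maximization leaves /d/, /n/, /s/ stranded (no codas are permitted; onsets may contain at most 2 consonants).
Inserting the epenthetic vowel yields /d/ → /du/, /n/ → /nu/, /s/ → /su/.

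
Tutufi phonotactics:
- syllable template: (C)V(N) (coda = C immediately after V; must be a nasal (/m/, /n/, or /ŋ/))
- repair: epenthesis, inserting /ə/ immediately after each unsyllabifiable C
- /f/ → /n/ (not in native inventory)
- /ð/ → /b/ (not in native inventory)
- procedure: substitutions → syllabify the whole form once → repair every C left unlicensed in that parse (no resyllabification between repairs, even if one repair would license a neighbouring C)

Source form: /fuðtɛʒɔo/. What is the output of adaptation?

nubətɛʒɔo

Substitution: /f/ → /n/, /ð/ → /b/, giving /nubtɛʒɔo/.
The consonants /b/ cannot be parsed into a legal (C)V(N) syllable (only a nasal (/m/, /n/, or /ŋ/) is licensed in coda position; onsets are limited to one consonant).
Epenthesis after each stranded consonant: /b/ → /bə/.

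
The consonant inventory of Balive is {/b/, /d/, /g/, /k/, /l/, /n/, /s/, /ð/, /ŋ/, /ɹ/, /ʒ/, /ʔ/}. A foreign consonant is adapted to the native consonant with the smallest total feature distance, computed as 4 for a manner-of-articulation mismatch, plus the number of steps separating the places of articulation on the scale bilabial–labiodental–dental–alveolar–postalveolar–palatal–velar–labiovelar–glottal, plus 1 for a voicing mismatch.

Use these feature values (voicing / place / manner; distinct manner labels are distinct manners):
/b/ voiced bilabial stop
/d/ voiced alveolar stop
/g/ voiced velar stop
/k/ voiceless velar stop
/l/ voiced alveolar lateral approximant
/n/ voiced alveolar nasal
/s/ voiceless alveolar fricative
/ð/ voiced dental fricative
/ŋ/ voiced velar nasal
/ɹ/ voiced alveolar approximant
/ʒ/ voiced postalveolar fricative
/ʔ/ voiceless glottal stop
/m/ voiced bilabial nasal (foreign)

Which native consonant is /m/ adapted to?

/n/ is closest: same manner (nasal), place distance 3 (bilabial→alveolar), same voicing; total 3. Next closest is /b/ at distance 4.

n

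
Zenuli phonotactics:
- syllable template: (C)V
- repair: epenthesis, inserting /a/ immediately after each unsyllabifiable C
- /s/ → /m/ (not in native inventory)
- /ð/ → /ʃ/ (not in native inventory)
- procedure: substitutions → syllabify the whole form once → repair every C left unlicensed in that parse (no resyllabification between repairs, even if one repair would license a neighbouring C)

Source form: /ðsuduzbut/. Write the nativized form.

ʃamuduzabuta

Substitution: /ð/ → /ʃ/, /s/ → /m/, giving /ʃmuduzbut/.
The consonants /ʃ/, /z/, /t/ cannot be parsed into a legal (C)V syllable (no codas are permitted; onsets are limited to one consonant).
Epenthesis after each stranded consonant: /ʃ/ → /ʃa/, /z/ → /za/, /t/ → /ta/.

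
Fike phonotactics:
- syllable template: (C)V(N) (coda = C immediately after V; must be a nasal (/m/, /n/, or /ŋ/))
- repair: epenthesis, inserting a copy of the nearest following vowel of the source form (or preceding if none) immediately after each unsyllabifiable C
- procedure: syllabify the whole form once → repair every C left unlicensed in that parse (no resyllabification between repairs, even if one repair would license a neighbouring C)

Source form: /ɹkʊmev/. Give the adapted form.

ɹʊkʊmeve

Under (C)V(N), the unsyllabifiable consonants are /ɹ/, /v/ (only a nasal (/m/, /n/, or /ŋ/) is licensed in coda position; onsets are limited to one consonant).
Each unlicensed consonant becomes the onset of a new syllable: /ɹ/ → /ɹʊ/, /v/ → /ve/.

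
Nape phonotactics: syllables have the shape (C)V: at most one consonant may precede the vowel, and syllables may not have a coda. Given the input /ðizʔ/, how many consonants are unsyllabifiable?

2

The consonants /z/, /ʔ/ cannot be parsed into a legal (C)V syllable (no codas are permitted; onsets are limited to one consonant).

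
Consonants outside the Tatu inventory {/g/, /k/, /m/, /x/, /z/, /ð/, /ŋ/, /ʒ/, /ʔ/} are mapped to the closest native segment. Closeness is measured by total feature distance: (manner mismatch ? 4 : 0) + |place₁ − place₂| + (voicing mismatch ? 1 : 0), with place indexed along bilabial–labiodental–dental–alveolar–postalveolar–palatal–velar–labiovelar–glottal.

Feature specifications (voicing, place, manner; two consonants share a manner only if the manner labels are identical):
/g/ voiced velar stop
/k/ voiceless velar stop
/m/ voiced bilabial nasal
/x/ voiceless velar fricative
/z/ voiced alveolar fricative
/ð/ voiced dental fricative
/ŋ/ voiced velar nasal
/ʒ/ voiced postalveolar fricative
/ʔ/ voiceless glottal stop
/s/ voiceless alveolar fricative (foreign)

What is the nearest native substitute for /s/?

z

/z/ is closest: same manner (fricative), place distance 0 (alveolar→alveolar), voicing differs (+1); total 1. Next closest is /ð/ at distance 2.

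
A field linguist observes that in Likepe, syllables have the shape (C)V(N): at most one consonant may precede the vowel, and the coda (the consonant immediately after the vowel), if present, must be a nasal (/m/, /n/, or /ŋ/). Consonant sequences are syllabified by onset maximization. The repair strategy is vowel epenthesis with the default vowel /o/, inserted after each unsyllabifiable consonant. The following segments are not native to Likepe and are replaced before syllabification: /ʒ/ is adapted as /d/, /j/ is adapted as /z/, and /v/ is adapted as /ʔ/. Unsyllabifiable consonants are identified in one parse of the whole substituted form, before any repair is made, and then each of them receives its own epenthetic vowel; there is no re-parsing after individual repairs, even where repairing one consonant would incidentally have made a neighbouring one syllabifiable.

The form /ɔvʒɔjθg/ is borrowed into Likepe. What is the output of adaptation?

Substitution: /v/ → /ʔ/, /ʒ/ → /d/, /j/ → /z/, giving /ɔʔdɔzθg/.
Under (C)V(N), the unsyllabifiable consonants are /ʔ/, /z/, /θ/, /g/ (only a nasal (/m/, /n/, or /ŋ/) is licensed in coda position; onsets are limited to one consonant).
Epenthesis after each stranded consonant: /ʔ/ → /ʔo/, /z/ → /zo/, /θ/ → /θo/, /g/ → /go/.

ɔʔodɔzoθogo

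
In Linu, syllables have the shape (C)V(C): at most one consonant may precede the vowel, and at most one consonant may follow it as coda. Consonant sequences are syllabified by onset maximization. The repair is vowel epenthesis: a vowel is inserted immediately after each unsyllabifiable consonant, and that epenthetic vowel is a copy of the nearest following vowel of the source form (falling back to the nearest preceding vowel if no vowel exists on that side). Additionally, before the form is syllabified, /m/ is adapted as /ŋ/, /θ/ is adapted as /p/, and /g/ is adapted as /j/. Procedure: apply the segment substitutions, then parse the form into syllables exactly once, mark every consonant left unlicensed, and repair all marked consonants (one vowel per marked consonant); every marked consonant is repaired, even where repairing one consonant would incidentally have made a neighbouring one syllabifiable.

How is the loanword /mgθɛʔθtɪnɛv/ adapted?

ŋɛjɛpɛʔpɪtɪnɛv

Substitution: /m/ → /ŋ/, /g/ → /j/, /θ/ → /p/, giving /ŋjpɛʔptɪnɛv/.
Syllabifying with onset maximization leaves /ŋ/, /j/, /p/ stranded (at most one coda consonant is licensed; onsets are limited to one consonant).
Inserting the epenthetic vowel yields /ŋ/ → /ŋɛ/, /j/ → /jɛ/, /p/ → /pɪ/.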